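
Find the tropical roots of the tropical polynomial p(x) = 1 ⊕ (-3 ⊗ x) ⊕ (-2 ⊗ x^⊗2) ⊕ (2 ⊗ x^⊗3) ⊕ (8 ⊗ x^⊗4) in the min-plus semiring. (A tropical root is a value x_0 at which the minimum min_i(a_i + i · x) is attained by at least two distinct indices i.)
Roots: {-6, -4, -1, 4}

Each tropical root is a break point of the lower envelope of the lines y = a_i + i · x (there are 5 lines, with slopes 0, 1, ..., 4). Only the lines that attain the minimum somewhere contribute to roots; other lines are dominated. Here the surviving (envelope) indices are i = 4, i = 3, i = 2, i = 1, i = 0.
Intersections between consecutive envelope lines give the roots: for adjacent envelope indices i < j the intersection is x = (a_i − a_j) / (j − i). Reading off the sorted break points: {-6, -4, -1, 4}.
Verification: at each break x_0, at least two indices attain the minimum of min_i(a_i + i · x_0).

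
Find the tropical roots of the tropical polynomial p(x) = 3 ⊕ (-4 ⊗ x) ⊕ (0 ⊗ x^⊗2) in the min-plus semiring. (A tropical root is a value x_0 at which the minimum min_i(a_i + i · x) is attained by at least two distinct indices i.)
Roots: {-4, 7}

Each tropical root is a break point of the lower envelope of the lines y = a_i + i · x (there are 3 lines, with slopes 0, 1, ..., 2). Only the lines that attain the minimum somewhere contribute to roots; other lines are dominated. Here the surviving (envelope) indices are i = 2, i = 1, i = 0.
Intersections between consecutive envelope lines give the roots: for adjacent envelope indices i < j the intersection is x = (a_i − a_j) / (j − i). Reading off the sorted break points: {-4, 7}.
Verification: at each break x_0, at least two indices attain the minimum of min_i(a_i + i · x_0).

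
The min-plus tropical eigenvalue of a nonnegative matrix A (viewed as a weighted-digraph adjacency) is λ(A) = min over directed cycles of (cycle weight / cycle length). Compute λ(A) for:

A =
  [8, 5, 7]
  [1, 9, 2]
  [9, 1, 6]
λ(A) = 3/2

Enumerate directed cycles and compute their means (weight / length). Sample:
  cycle 0 → 0: weight = 8, length = 1, mean = 8/1 ≈ 8.000
  cycle 1 → 1: weight = 9, length = 1, mean = 9/1 ≈ 9.000
  cycle 2 → 2: weight = 6, length = 1, mean = 6/1 ≈ 6.000
  cycle 0 → 1 → 0: weight = 6, length = 2, mean = 6/2 ≈ 3.000
  cycle 0 → 2 → 0: weight = 16, length = 2, mean = 16/2 ≈ 8.000
  cycle 1 → 0 → 1: weight = 6, length = 2, mean = 6/2 ≈ 3.000
Minimum mean = 1.500, attained e.g. along the cycle 1 → 2 → 1 with weight 3 and length 2. So λ(A) = 3/2 = 3/2.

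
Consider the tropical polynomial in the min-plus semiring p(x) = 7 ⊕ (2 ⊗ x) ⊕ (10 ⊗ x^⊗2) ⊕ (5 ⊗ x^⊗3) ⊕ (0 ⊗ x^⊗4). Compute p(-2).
p(-2) = -8

A tropical monomial a ⊗ x^⊗i evaluates to a + i · x. Evaluating each term at x = -2:
  Term 0 contributes 7 + 0 · -2 = 7
  Term 1 contributes 2 + 1 · -2 = 0
  Term 2 contributes 10 + 2 · -2 = 6
  Term 3 contributes 5 + 3 · -2 = -1
  Term 4 contributes 0 + 4 · -2 = -8
p(-2) = ⊕ of these = min[7, 0, 6, -1, -8] = -8.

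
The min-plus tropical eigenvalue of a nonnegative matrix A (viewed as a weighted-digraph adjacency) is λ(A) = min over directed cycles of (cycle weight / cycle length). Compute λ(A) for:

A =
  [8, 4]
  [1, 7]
λ(A) = 5/2

Enumerate directed cycles and compute their means (weight / length). Sample:
  cycle 0 → 0: weight = 8, length = 1, mean = 8/1 ≈ 8.000
  cycle 1 → 1: weight = 7, length = 1, mean = 7/1 ≈ 7.000
  cycle 0 → 1 → 0: weight = 5, length = 2, mean = 5/2 ≈ 2.500
  cycle 1 → 0 → 1: weight = 5, length = 2, mean = 5/2 ≈ 2.500
Minimum mean = 2.500, attained e.g. along the cycle 0 → 1 → 0 with weight 5 and length 2. So λ(A) = 5/2 = 5/2.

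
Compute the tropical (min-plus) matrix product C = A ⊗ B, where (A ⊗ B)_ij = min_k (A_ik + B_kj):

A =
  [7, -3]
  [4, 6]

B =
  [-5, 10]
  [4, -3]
A ⊗ B =
  [1, -6]
  [-1, 3]

Apply the min-plus product entry-by-entry:
  C[0][0] = min over k of (A[0][0] + B[0][0] = 7 + -5 = 2, A[0][1] + B[1][0] = -3 + 4 = 1) = 1 (attained at k = 1)
  C[0][1] = min over k of (A[0][0] + B[0][1] = 7 + 10 = 17, A[0][1] + B[1][1] = -3 + -3 = -6) = -6 (attained at k = 1)
  C[1][0] = min over k of (A[1][0] + B[0][0] = 4 + -5 = -1, A[1][1] + B[1][0] = 6 + 4 = 10) = -1 (attained at k = 0)
  C[1][1] = min over k of (A[1][0] + B[0][1] = 4 + 10 = 14, A[1][1] + B[1][1] = 6 + -3 = 3) = 3 (attained at k = 1)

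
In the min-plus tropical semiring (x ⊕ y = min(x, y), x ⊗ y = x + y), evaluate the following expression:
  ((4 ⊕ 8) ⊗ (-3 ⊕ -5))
((4 ⊕ 8) ⊗ (-3 ⊕ -5)) = -1

Expand innermost to outermost. Recall ⊕ takes the minimum of its arguments and ⊗ takes their sum. Working out the expression ((4 ⊕ 8) ⊗ (-3 ⊕ -5)) gives -1.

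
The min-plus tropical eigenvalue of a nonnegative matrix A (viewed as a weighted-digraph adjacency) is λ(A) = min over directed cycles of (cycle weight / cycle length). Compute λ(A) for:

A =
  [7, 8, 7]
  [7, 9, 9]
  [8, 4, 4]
λ(A) = 4

Enumerate directed cycles and compute their means (weight / length). Sample:
  cycle 0 → 0: weight = 7, length = 1, mean = 7/1 ≈ 7.000
  cycle 1 → 1: weight = 9, length = 1, mean = 9/1 ≈ 9.000
  cycle 2 → 2: weight = 4, length = 1, mean = 4/1 ≈ 4.000
  cycle 0 → 1 → 0: weight = 15, length = 2, mean = 15/2 ≈ 7.500
  cycle 0 → 2 → 0: weight = 15, length = 2, mean = 15/2 ≈ 7.500
  cycle 1 → 0 → 1: weight = 15, length = 2, mean = 15/2 ≈ 7.500
Minimum mean = 4.000, attained e.g. along the cycle 2 → 2 with weight 4 and length 1. So λ(A) = 4/1 = 4.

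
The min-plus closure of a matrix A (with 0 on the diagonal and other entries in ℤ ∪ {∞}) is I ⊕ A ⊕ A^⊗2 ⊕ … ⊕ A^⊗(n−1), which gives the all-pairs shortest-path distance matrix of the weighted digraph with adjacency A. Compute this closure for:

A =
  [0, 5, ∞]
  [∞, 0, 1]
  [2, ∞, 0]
Closure =
  [0, 5, 6]
  [3, 0, 1]
  [2, 7, 0]

This is the Floyd-Warshall all-pairs shortest-path computation. For each intermediate vertex k = 0, 1, …, 2, update dist[i][j] ← min(dist[i][j], dist[i][k] + dist[k][j]). The final matrix gives, for each (i, j), the minimum total weight of any directed path from i to j (possibly empty when i = j).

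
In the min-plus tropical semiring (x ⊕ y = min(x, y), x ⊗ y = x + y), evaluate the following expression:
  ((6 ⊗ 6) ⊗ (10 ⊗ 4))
((6 ⊗ 6) ⊗ (10 ⊗ 4)) = 26

Expand innermost to outermost. Recall ⊕ takes the minimum of its arguments and ⊗ takes their sum. Working out the expression ((6 ⊗ 6) ⊗ (10 ⊗ 4)) gives 26.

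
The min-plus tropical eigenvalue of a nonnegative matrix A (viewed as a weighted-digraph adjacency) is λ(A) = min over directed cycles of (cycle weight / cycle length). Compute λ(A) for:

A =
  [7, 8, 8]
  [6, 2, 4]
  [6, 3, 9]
λ(A) = 2

Enumerate directed cycles and compute their means (weight / length). Sample:
  cycle 0 → 0: weight = 7, length = 1, mean = 7/1 ≈ 7.000
  cycle 1 → 1: weight = 2, length = 1, mean = 2/1 ≈ 2.000
  cycle 2 → 2: weight = 9, length = 1, mean = 9/1 ≈ 9.000
  cycle 0 → 1 → 0: weight = 14, length = 2, mean = 14/2 ≈ 7.000
  cycle 0 → 2 → 0: weight = 14, length = 2, mean = 14/2 ≈ 7.000
  cycle 1 → 0 → 1: weight = 14, length = 2, mean = 14/2 ≈ 7.000
Minimum mean = 2.000, attained e.g. along the cycle 1 → 1 with weight 2 and length 1. So λ(A) = 2/1 = 2.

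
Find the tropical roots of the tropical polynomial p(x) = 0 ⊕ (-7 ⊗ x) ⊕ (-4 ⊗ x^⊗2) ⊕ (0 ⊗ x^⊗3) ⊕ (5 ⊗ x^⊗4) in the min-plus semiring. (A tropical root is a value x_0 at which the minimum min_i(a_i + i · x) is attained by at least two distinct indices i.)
Roots: {-5, -4, -3, 7}

Each tropical root is a break point of the lower envelope of the lines y = a_i + i · x (there are 5 lines, with slopes 0, 1, ..., 4). Only the lines that attain the minimum somewhere contribute to roots; other lines are dominated. Here the surviving (envelope) indices are i = 4, i = 3, i = 2, i = 1, i = 0.
Intersections between consecutive envelope lines give the roots: for adjacent envelope indices i < j the intersection is x = (a_i − a_j) / (j − i). Reading off the sorted break points: {-5, -4, -3, 7}.
Verification: at each break x_0, at least two indices attain the minimum of min_i(a_i + i · x_0).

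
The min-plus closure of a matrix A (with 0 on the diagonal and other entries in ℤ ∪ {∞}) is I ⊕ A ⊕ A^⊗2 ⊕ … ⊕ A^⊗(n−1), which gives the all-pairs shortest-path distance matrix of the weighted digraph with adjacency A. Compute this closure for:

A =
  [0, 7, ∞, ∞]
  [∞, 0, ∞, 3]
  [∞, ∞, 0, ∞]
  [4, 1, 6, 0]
Closure =
  [0, 7, 16, 10]
  [7, 0, 9, 3]
  [∞, ∞, 0, ∞]
  [4, 1, 6, 0]

This is the Floyd-Warshall all-pairs shortest-path computation. For each intermediate vertex k = 0, 1, …, 3, update dist[i][j] ← min(dist[i][j], dist[i][k] + dist[k][j]). The final matrix gives, for each (i, j), the minimum total weight of any directed path from i to j (possibly empty when i = j).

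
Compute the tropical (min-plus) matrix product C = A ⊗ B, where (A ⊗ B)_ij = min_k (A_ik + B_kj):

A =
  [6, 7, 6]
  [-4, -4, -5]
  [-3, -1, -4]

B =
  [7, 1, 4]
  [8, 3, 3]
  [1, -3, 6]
A ⊗ B =
  [7, 3, 10]
  [-4, -8, -1]
  [-3, -7, 1]

Apply the min-plus product entry-by-entry:
  C[0][0] = min over k of (A[0][0] + B[0][0] = 6 + 7 = 13, A[0][1] + B[1][0] = 7 + 8 = 15, A[0][2] + B[2][0] = 6 + 1 = 7) = 7 (attained at k = 2)
  C[0][1] = min over k of (A[0][0] + B[0][1] = 6 + 1 = 7, A[0][1] + B[1][1] = 7 + 3 = 10, A[0][2] + B[2][1] = 6 + -3 = 3) = 3 (attained at k = 2)
  C[0][2] = min over k of (A[0][0] + B[0][2] = 6 + 4 = 10, A[0][1] + B[1][2] = 7 + 3 = 10, A[0][2] + B[2][2] = 6 + 6 = 12) = 10 (attained at k = 0)
  C[1][0] = min over k of (A[1][0] + B[0][0] = -4 + 7 = 3, A[1][1] + B[1][0] = -4 + 8 = 4, A[1][2] + B[2][0] = -5 + 1 = -4) = -4 (attained at k = 2)
  C[1][1] = min over k of (A[1][0] + B[0][1] = -4 + 1 = -3, A[1][1] + B[1][1] = -4 + 3 = -1, A[1][2] + B[2][1] = -5 + -3 = -8) = -8 (attained at k = 2)
  C[1][2] = min over k of (A[1][0] + B[0][2] = -4 + 4 = 0, A[1][1] + B[1][2] = -4 + 3 = -1, A[1][2] + B[2][2] = -5 + 6 = 1) = -1 (attained at k = 1)
  C[2][0] = min over k of (A[2][0] + B[0][0] = -3 + 7 = 4, A[2][1] + B[1][0] = -1 + 8 = 7, A[2][2] + B[2][0] = -4 + 1 = -3) = -3 (attained at k = 2)
  C[2][1] = min over k of (A[2][0] + B[0][1] = -3 + 1 = -2, A[2][1] + B[1][1] = -1 + 3 = 2, A[2][2] + B[2][1] = -4 + -3 = -7) = -7 (attained at k = 2)
  C[2][2] = min over k of (A[2][0] + B[0][2] = -3 + 4 = 1, A[2][1] + B[1][2] = -1 + 3 = 2, A[2][2] + B[2][2] = -4 + 6 = 2) = 1 (attained at k = 0)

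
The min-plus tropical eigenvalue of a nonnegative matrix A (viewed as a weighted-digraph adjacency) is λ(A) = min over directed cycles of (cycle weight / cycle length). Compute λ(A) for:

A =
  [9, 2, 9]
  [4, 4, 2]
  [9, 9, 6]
λ(A) = 3

Enumerate directed cycles and compute their means (weight / length). Sample:
  cycle 0 → 0: weight = 9, length = 1, mean = 9/1 ≈ 9.000
  cycle 1 → 1: weight = 4, length = 1, mean = 4/1 ≈ 4.000
  cycle 2 → 2: weight = 6, length = 1, mean = 6/1 ≈ 6.000
  cycle 0 → 1 → 0: weight = 6, length = 2, mean = 6/2 ≈ 3.000
  cycle 0 → 2 → 0: weight = 18, length = 2, mean = 18/2 ≈ 9.000
  cycle 1 → 0 → 1: weight = 6, length = 2, mean = 6/2 ≈ 3.000
Minimum mean = 3.000, attained e.g. along the cycle 0 → 1 → 0 with weight 6 and length 2. So λ(A) = 6/2 = 3.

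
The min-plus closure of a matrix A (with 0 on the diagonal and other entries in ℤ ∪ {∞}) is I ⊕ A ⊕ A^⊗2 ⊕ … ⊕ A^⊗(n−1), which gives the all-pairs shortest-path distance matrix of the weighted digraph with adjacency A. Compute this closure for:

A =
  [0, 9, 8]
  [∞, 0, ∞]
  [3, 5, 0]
Closure =
  [0, 9, 8]
  [∞, 0, ∞]
  [3, 5, 0]

This is the Floyd-Warshall all-pairs shortest-path computation. For each intermediate vertex k = 0, 1, …, 2, update dist[i][j] ← min(dist[i][j], dist[i][k] + dist[k][j]). The final matrix gives, for each (i, j), the minimum total weight of any directed path from i to j (possibly empty when i = j).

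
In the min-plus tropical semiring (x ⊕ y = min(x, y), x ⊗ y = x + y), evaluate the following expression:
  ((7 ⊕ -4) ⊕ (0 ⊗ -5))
((7 ⊕ -4) ⊕ (0 ⊗ -5)) = -5

Expand innermost to outermost. Recall ⊕ takes the minimum of its arguments and ⊗ takes their sum. Working out the expression ((7 ⊕ -4) ⊕ (0 ⊗ -5)) gives -5.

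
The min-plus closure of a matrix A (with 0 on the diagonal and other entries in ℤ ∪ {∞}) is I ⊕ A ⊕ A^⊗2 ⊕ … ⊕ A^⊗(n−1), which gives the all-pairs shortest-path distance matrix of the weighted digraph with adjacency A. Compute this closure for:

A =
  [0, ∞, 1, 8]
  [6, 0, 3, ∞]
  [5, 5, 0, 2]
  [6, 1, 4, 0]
Closure =
  [0, 4, 1, 3]
  [6, 0, 3, 5]
  [5, 3, 0, 2]
  [6, 1, 4, 0]

This is the Floyd-Warshall all-pairs shortest-path computation. For each intermediate vertex k = 0, 1, …, 3, update dist[i][j] ← min(dist[i][j], dist[i][k] + dist[k][j]). The final matrix gives, for each (i, j), the minimum total weight of any directed path from i to j (possibly empty when i = j).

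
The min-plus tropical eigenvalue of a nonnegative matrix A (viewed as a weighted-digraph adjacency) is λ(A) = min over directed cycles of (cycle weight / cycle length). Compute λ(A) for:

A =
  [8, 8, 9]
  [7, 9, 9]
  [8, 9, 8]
λ(A) = 15/2

Enumerate directed cycles and compute their means (weight / length). Sample:
  cycle 0 → 0: weight = 8, length = 1, mean = 8/1 ≈ 8.000
  cycle 1 → 1: weight = 9, length = 1, mean = 9/1 ≈ 9.000
  cycle 2 → 2: weight = 8, length = 1, mean = 8/1 ≈ 8.000
  cycle 0 → 1 → 0: weight = 15, length = 2, mean = 15/2 ≈ 7.500
  cycle 0 → 2 → 0: weight = 17, length = 2, mean = 17/2 ≈ 8.500
  cycle 1 → 0 → 1: weight = 15, length = 2, mean = 15/2 ≈ 7.500
Minimum mean = 7.500, attained e.g. along the cycle 0 → 1 → 0 with weight 15 and length 2. So λ(A) = 15/2 = 15/2.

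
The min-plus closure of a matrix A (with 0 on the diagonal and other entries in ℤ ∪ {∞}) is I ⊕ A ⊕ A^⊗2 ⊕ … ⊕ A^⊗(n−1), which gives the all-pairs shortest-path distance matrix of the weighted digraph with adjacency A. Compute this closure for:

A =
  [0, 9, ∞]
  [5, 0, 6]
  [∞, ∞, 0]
Closure =
  [0, 9, 15]
  [5, 0, 6]
  [∞, ∞, 0]

This is the Floyd-Warshall all-pairs shortest-path computation. For each intermediate vertex k = 0, 1, …, 2, update dist[i][j] ← min(dist[i][j], dist[i][k] + dist[k][j]). The final matrix gives, for each (i, j), the minimum total weight of any directed path from i to j (possibly empty when i = j).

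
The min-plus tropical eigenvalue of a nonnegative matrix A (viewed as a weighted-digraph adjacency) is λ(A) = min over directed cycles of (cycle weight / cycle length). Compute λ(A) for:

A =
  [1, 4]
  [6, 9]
λ(A) = 1

Enumerate directed cycles and compute their means (weight / length). Sample:
  cycle 0 → 0: weight = 1, length = 1, mean = 1/1 ≈ 1.000
  cycle 1 → 1: weight = 9, length = 1, mean = 9/1 ≈ 9.000
  cycle 0 → 1 → 0: weight = 10, length = 2, mean = 10/2 ≈ 5.000
  cycle 1 → 0 → 1: weight = 10, length = 2, mean = 10/2 ≈ 5.000
Minimum mean = 1.000, attained e.g. along the cycle 0 → 0 with weight 1 and length 1. So λ(A) = 1/1 = 1.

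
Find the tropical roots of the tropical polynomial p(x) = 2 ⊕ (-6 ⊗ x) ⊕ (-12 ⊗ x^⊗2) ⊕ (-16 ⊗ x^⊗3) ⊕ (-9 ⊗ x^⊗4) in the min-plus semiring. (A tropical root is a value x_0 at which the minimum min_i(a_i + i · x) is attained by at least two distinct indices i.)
Roots: {-7, 4, 6, 8}

Each tropical root is a break point of the lower envelope of the lines y = a_i + i · x (there are 5 lines, with slopes 0, 1, ..., 4). Only the lines that attain the minimum somewhere contribute to roots; other lines are dominated. Here the surviving (envelope) indices are i = 4, i = 3, i = 2, i = 1, i = 0.
Intersections between consecutive envelope lines give the roots: for adjacent envelope indices i < j the intersection is x = (a_i − a_j) / (j − i). Reading off the sorted break points: {-7, 4, 6, 8}.
Verification: at each break x_0, at least two indices attain the minimum of min_i(a_i + i · x_0).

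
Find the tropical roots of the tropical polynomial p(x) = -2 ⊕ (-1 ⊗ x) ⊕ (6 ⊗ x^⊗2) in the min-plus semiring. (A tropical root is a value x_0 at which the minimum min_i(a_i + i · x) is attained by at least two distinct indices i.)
Roots: {-7, -1}

Each tropical root is a break point of the lower envelope of the lines y = a_i + i · x (there are 3 lines, with slopes 0, 1, ..., 2). Only the lines that attain the minimum somewhere contribute to roots; other lines are dominated. Here the surviving (envelope) indices are i = 2, i = 1, i = 0.
Intersections between consecutive envelope lines give the roots: for adjacent envelope indices i < j the intersection is x = (a_i − a_j) / (j − i). Reading off the sorted break points: {-7, -1}.
Verification: at each break x_0, at least two indices attain the minimum of min_i(a_i + i · x_0).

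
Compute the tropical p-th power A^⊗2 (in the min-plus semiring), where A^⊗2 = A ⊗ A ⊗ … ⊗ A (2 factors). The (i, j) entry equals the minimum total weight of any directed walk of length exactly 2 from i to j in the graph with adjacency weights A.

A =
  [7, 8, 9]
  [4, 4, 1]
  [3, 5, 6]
A^⊗2 =
  [12, 12, 9]
  [4, 6, 5]
  [9, 9, 6]

Each entry (A^⊗2)_ij equals the minimum over all length-2 walks i = v_0 → v_1 → … → v_2 = j of Σ_t A[v_t][v_{t+1}]. For example, for (i, j) = (0, 2) we minimise over 3 possible intermediate vertex sequences; the minimum is 9, attained along the walk 0 → 1 → 2.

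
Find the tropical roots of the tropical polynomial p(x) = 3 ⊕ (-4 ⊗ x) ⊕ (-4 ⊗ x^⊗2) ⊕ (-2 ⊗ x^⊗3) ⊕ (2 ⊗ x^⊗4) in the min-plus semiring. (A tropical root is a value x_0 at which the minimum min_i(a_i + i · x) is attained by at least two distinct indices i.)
Roots: {-4, -2, 0, 7}

Each tropical root is a break point of the lower envelope of the lines y = a_i + i · x (there are 5 lines, with slopes 0, 1, ..., 4). Only the lines that attain the minimum somewhere contribute to roots; other lines are dominated. Here the surviving (envelope) indices are i = 4, i = 3, i = 2, i = 1, i = 0.
Intersections between consecutive envelope lines give the roots: for adjacent envelope indices i < j the intersection is x = (a_i − a_j) / (j − i). Reading off the sorted break points: {-4, -2, 0, 7}.
Verification: at each break x_0, at least two indices attain the minimum of min_i(a_i + i · x_0).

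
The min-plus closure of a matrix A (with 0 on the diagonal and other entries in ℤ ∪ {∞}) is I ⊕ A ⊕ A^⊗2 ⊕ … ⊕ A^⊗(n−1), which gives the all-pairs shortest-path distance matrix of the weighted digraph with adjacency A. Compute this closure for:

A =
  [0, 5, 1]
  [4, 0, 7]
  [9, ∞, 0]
Closure =
  [0, 5, 1]
  [4, 0, 5]
  [9, 14, 0]

This is the Floyd-Warshall all-pairs shortest-path computation. For each intermediate vertex k = 0, 1, …, 2, update dist[i][j] ← min(dist[i][j], dist[i][k] + dist[k][j]). The final matrix gives, for each (i, j), the minimum total weight of any directed path from i to j (possibly empty when i = j).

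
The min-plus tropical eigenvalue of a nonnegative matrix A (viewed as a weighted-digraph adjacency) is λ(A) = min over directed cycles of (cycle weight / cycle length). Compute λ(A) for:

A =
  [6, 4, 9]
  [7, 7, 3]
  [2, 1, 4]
λ(A) = 2

Enumerate directed cycles and compute their means (weight / length). Sample:
  cycle 0 → 0: weight = 6, length = 1, mean = 6/1 ≈ 6.000
  cycle 1 → 1: weight = 7, length = 1, mean = 7/1 ≈ 7.000
  cycle 2 → 2: weight = 4, length = 1, mean = 4/1 ≈ 4.000
  cycle 0 → 1 → 0: weight = 11, length = 2, mean = 11/2 ≈ 5.500
  cycle 0 → 2 → 0: weight = 11, length = 2, mean = 11/2 ≈ 5.500
  cycle 1 → 0 → 1: weight = 11, length = 2, mean = 11/2 ≈ 5.500
Minimum mean = 2.000, attained e.g. along the cycle 1 → 2 → 1 with weight 4 and length 2. So λ(A) = 4/2 = 2.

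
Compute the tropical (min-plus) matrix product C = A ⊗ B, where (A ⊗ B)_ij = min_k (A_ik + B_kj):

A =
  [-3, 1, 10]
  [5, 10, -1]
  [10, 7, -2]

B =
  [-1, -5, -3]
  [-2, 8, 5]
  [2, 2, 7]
A ⊗ B =
  [-4, -8, -6]
  [1, 0, 2]
  [0, 0, 5]

Apply the min-plus product entry-by-entry:
  C[0][0] = min over k of (A[0][0] + B[0][0] = -3 + -1 = -4, A[0][1] + B[1][0] = 1 + -2 = -1, A[0][2] + B[2][0] = 10 + 2 = 12) = -4 (attained at k = 0)
  C[0][1] = min over k of (A[0][0] + B[0][1] = -3 + -5 = -8, A[0][1] + B[1][1] = 1 + 8 = 9, A[0][2] + B[2][1] = 10 + 2 = 12) = -8 (attained at k = 0)
  C[0][2] = min over k of (A[0][0] + B[0][2] = -3 + -3 = -6, A[0][1] + B[1][2] = 1 + 5 = 6, A[0][2] + B[2][2] = 10 + 7 = 17) = -6 (attained at k = 0)
  C[1][0] = min over k of (A[1][0] + B[0][0] = 5 + -1 = 4, A[1][1] + B[1][0] = 10 + -2 = 8, A[1][2] + B[2][0] = -1 + 2 = 1) = 1 (attained at k = 2)
  C[1][1] = min over k of (A[1][0] + B[0][1] = 5 + -5 = 0, A[1][1] + B[1][1] = 10 + 8 = 18, A[1][2] + B[2][1] = -1 + 2 = 1) = 0 (attained at k = 0)
  C[1][2] = min over k of (A[1][0] + B[0][2] = 5 + -3 = 2, A[1][1] + B[1][2] = 10 + 5 = 15, A[1][2] + B[2][2] = -1 + 7 = 6) = 2 (attained at k = 0)
  C[2][0] = min over k of (A[2][0] + B[0][0] = 10 + -1 = 9, A[2][1] + B[1][0] = 7 + -2 = 5, A[2][2] + B[2][0] = -2 + 2 = 0) = 0 (attained at k = 2)
  C[2][1] = min over k of (A[2][0] + B[0][1] = 10 + -5 = 5, A[2][1] + B[1][1] = 7 + 8 = 15, A[2][2] + B[2][1] = -2 + 2 = 0) = 0 (attained at k = 2)
  C[2][2] = min over k of (A[2][0] + B[0][2] = 10 + -3 = 7, A[2][1] + B[1][2] = 7 + 5 = 12, A[2][2] + B[2][2] = -2 + 7 = 5) = 5 (attained at k = 2)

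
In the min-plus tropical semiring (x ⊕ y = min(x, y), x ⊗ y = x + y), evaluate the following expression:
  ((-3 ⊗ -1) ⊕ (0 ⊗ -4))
((-3 ⊗ -1) ⊕ (0 ⊗ -4)) = -4

Expand innermost to outermost. Recall ⊕ takes the minimum of its arguments and ⊗ takes their sum. Working out the expression ((-3 ⊗ -1) ⊕ (0 ⊗ -4)) gives -4.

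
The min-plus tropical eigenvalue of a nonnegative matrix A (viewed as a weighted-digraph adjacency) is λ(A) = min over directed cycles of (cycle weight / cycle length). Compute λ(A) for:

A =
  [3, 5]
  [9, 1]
λ(A) = 1

Enumerate directed cycles and compute their means (weight / length). Sample:
  cycle 0 → 0: weight = 3, length = 1, mean = 3/1 ≈ 3.000
  cycle 1 → 1: weight = 1, length = 1, mean = 1/1 ≈ 1.000
  cycle 0 → 1 → 0: weight = 14, length = 2, mean = 14/2 ≈ 7.000
  cycle 1 → 0 → 1: weight = 14, length = 2, mean = 14/2 ≈ 7.000
Minimum mean = 1.000, attained e.g. along the cycle 1 → 1 with weight 1 and length 1. So λ(A) = 1/1 = 1.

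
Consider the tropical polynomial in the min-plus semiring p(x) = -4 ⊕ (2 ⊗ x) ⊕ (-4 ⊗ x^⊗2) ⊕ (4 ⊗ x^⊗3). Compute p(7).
p(7) = -4

A tropical monomial a ⊗ x^⊗i evaluates to a + i · x. Evaluating each term at x = 7:
  Term 0 contributes -4 + 0 · 7 = -4
  Term 1 contributes 2 + 1 · 7 = 9
  Term 2 contributes -4 + 2 · 7 = 10
  Term 3 contributes 4 + 3 · 7 = 25
p(7) = ⊕ of these = min[-4, 9, 10, 25] = -4.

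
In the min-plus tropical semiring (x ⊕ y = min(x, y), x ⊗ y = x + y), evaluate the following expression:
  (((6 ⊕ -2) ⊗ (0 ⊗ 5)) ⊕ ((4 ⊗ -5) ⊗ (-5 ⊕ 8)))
(((6 ⊕ -2) ⊗ (0 ⊗ 5)) ⊕ ((4 ⊗ -5) ⊗ (-5 ⊕ 8))) = -6

Expand innermost to outermost. Recall ⊕ takes the minimum of its arguments and ⊗ takes their sum. Working out the expression (((6 ⊕ -2) ⊗ (0 ⊗ 5)) ⊕ ((4 ⊗ -5) ⊗ (-5 ⊕ 8))) gives -6.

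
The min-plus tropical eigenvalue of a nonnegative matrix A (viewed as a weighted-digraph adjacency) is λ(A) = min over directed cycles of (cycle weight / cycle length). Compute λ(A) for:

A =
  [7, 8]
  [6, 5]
λ(A) = 5

Enumerate directed cycles and compute their means (weight / length). Sample:
  cycle 0 → 0: weight = 7, length = 1, mean = 7/1 ≈ 7.000
  cycle 1 → 1: weight = 5, length = 1, mean = 5/1 ≈ 5.000
  cycle 0 → 1 → 0: weight = 14, length = 2, mean = 14/2 ≈ 7.000
  cycle 1 → 0 → 1: weight = 14, length = 2, mean = 14/2 ≈ 7.000
Minimum mean = 5.000, attained e.g. along the cycle 1 → 1 with weight 5 and length 1. So λ(A) = 5/1 = 5.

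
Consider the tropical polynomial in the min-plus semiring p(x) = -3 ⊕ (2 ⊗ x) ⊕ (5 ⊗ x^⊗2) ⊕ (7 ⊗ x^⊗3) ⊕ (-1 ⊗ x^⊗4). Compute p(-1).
p(-1) = -5

A tropical monomial a ⊗ x^⊗i evaluates to a + i · x. Evaluating each term at x = -1:
  Term 0 contributes -3 + 0 · -1 = -3
  Term 1 contributes 2 + 1 · -1 = 1
  Term 2 contributes 5 + 2 · -1 = 3
  Term 3 contributes 7 + 3 · -1 = 4
  Term 4 contributes -1 + 4 · -1 = -5
p(-1) = ⊕ of these = min[-3, 1, 3, 4, -5] = -5.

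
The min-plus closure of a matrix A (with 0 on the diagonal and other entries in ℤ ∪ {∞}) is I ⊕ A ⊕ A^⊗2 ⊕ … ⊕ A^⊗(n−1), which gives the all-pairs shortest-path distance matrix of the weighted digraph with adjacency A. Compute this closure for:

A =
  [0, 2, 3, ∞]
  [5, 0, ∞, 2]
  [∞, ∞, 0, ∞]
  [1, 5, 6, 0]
Closure =
  [0, 2, 3, 4]
  [3, 0, 6, 2]
  [∞, ∞, 0, ∞]
  [1, 3, 4, 0]

This is the Floyd-Warshall all-pairs shortest-path computation. For each intermediate vertex k = 0, 1, …, 3, update dist[i][j] ← min(dist[i][j], dist[i][k] + dist[k][j]). The final matrix gives, for each (i, j), the minimum total weight of any directed path from i to j (possibly empty when i = j).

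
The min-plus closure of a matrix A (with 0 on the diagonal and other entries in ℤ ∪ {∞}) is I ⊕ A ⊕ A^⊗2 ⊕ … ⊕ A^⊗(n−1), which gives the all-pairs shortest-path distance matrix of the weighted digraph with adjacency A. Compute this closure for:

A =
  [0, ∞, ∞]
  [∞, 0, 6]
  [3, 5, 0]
Closure =
  [0, ∞, ∞]
  [9, 0, 6]
  [3, 5, 0]

This is the Floyd-Warshall all-pairs shortest-path computation. For each intermediate vertex k = 0, 1, …, 2, update dist[i][j] ← min(dist[i][j], dist[i][k] + dist[k][j]). The final matrix gives, for each (i, j), the minimum total weight of any directed path from i to j (possibly empty when i = j).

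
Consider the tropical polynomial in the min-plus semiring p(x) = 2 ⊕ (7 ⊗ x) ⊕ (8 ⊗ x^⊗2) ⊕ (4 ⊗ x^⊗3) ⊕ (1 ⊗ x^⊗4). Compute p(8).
p(8) = 2

A tropical monomial a ⊗ x^⊗i evaluates to a + i · x. Evaluating each term at x = 8:
  Term 0 contributes 2 + 0 · 8 = 2
  Term 1 contributes 7 + 1 · 8 = 15
  Term 2 contributes 8 + 2 · 8 = 24
  Term 3 contributes 4 + 3 · 8 = 28
  Term 4 contributes 1 + 4 · 8 = 33
p(8) = ⊕ of these = min[2, 15, 24, 28, 33] = 2.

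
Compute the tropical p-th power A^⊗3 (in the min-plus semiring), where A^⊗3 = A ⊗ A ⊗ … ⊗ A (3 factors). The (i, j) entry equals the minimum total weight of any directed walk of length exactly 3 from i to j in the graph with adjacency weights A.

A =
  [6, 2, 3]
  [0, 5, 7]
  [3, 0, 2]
A^⊗3 =
  [3, 4, 5]
  [2, 3, 5]
  [2, 2, 3]

Each entry (A^⊗3)_ij equals the minimum over all length-3 walks i = v_0 → v_1 → … → v_3 = j of Σ_t A[v_t][v_{t+1}]. For example, for (i, j) = (0, 2) we minimise over 9 possible intermediate vertex sequences; the minimum is 5, attained along the walk 0 → 1 → 0 → 2.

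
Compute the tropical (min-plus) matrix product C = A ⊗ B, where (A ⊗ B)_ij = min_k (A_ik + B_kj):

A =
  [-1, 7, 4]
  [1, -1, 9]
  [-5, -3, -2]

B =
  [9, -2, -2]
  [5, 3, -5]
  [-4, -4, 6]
A ⊗ B =
  [0, -3, -3]
  [4, -1, -6]
  [-6, -7, -8]

Apply the min-plus product entry-by-entry:
  C[0][0] = min over k of (A[0][0] + B[0][0] = -1 + 9 = 8, A[0][1] + B[1][0] = 7 + 5 = 12, A[0][2] + B[2][0] = 4 + -4 = 0) = 0 (attained at k = 2)
  C[0][1] = min over k of (A[0][0] + B[0][1] = -1 + -2 = -3, A[0][1] + B[1][1] = 7 + 3 = 10, A[0][2] + B[2][1] = 4 + -4 = 0) = -3 (attained at k = 0)
  C[0][2] = min over k of (A[0][0] + B[0][2] = -1 + -2 = -3, A[0][1] + B[1][2] = 7 + -5 = 2, A[0][2] + B[2][2] = 4 + 6 = 10) = -3 (attained at k = 0)
  C[1][0] = min over k of (A[1][0] + B[0][0] = 1 + 9 = 10, A[1][1] + B[1][0] = -1 + 5 = 4, A[1][2] + B[2][0] = 9 + -4 = 5) = 4 (attained at k = 1)
  C[1][1] = min over k of (A[1][0] + B[0][1] = 1 + -2 = -1, A[1][1] + B[1][1] = -1 + 3 = 2, A[1][2] + B[2][1] = 9 + -4 = 5) = -1 (attained at k = 0)
  C[1][2] = min over k of (A[1][0] + B[0][2] = 1 + -2 = -1, A[1][1] + B[1][2] = -1 + -5 = -6, A[1][2] + B[2][2] = 9 + 6 = 15) = -6 (attained at k = 1)
  C[2][0] = min over k of (A[2][0] + B[0][0] = -5 + 9 = 4, A[2][1] + B[1][0] = -3 + 5 = 2, A[2][2] + B[2][0] = -2 + -4 = -6) = -6 (attained at k = 2)
  C[2][1] = min over k of (A[2][0] + B[0][1] = -5 + -2 = -7, A[2][1] + B[1][1] = -3 + 3 = 0, A[2][2] + B[2][1] = -2 + -4 = -6) = -7 (attained at k = 0)
  C[2][2] = min over k of (A[2][0] + B[0][2] = -5 + -2 = -7, A[2][1] + B[1][2] = -3 + -5 = -8, A[2][2] + B[2][2] = -2 + 6 = 4) = -8 (attained at k = 1)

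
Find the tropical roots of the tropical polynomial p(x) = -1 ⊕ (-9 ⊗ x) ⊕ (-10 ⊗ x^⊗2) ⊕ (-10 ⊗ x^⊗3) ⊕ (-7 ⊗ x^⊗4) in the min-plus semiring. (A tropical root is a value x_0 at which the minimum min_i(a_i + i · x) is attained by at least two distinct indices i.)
Roots: {-3, 0, 1, 8}

Each tropical root is a break point of the lower envelope of the lines y = a_i + i · x (there are 5 lines, with slopes 0, 1, ..., 4). Only the lines that attain the minimum somewhere contribute to roots; other lines are dominated. Here the surviving (envelope) indices are i = 4, i = 3, i = 2, i = 1, i = 0.
Intersections between consecutive envelope lines give the roots: for adjacent envelope indices i < j the intersection is x = (a_i − a_j) / (j − i). Reading off the sorted break points: {-3, 0, 1, 8}.
Verification: at each break x_0, at least two indices attain the minimum of min_i(a_i + i · x_0).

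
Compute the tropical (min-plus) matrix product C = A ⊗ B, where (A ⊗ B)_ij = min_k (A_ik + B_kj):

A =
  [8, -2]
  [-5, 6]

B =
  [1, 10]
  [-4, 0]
A ⊗ B =
  [-6, -2]
  [-4, 5]

Apply the min-plus product entry-by-entry:
  C[0][0] = min over k of (A[0][0] + B[0][0] = 8 + 1 = 9, A[0][1] + B[1][0] = -2 + -4 = -6) = -6 (attained at k = 1)
  C[0][1] = min over k of (A[0][0] + B[0][1] = 8 + 10 = 18, A[0][1] + B[1][1] = -2 + 0 = -2) = -2 (attained at k = 1)
  C[1][0] = min over k of (A[1][0] + B[0][0] = -5 + 1 = -4, A[1][1] + B[1][0] = 6 + -4 = 2) = -4 (attained at k = 0)
  C[1][1] = min over k of (A[1][0] + B[0][1] = -5 + 10 = 5, A[1][1] + B[1][1] = 6 + 0 = 6) = 5 (attained at k = 0)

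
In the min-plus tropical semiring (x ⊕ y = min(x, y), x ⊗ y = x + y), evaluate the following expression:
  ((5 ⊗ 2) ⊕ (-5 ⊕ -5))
((5 ⊗ 2) ⊕ (-5 ⊕ -5)) = -5

Expand innermost to outermost. Recall ⊕ takes the minimum of its arguments and ⊗ takes their sum. Working out the expression ((5 ⊗ 2) ⊕ (-5 ⊕ -5)) gives -5.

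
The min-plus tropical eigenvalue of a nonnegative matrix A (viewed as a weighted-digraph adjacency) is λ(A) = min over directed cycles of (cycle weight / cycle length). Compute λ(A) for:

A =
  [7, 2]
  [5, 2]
λ(A) = 2

Enumerate directed cycles and compute their means (weight / length). Sample:
  cycle 0 → 0: weight = 7, length = 1, mean = 7/1 ≈ 7.000
  cycle 1 → 1: weight = 2, length = 1, mean = 2/1 ≈ 2.000
  cycle 0 → 1 → 0: weight = 7, length = 2, mean = 7/2 ≈ 3.500
  cycle 1 → 0 → 1: weight = 7, length = 2, mean = 7/2 ≈ 3.500
Minimum mean = 2.000, attained e.g. along the cycle 1 → 1 with weight 2 and length 1. So λ(A) = 2/1 = 2.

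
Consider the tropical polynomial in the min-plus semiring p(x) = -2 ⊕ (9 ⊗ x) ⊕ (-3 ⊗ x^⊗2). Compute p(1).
p(1) = -2

A tropical monomial a ⊗ x^⊗i evaluates to a + i · x. Evaluating each term at x = 1:
  Term 0 contributes -2 + 0 · 1 = -2
  Term 1 contributes 9 + 1 · 1 = 10
  Term 2 contributes -3 + 2 · 1 = -1
p(1) = ⊕ of these = min[-2, 10, -1] = -2.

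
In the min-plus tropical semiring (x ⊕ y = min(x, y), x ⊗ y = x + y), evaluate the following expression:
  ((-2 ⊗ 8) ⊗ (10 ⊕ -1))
((-2 ⊗ 8) ⊗ (10 ⊕ -1)) = 5

Expand innermost to outermost. Recall ⊕ takes the minimum of its arguments and ⊗ takes their sum. Working out the expression ((-2 ⊗ 8) ⊗ (10 ⊕ -1)) gives 5.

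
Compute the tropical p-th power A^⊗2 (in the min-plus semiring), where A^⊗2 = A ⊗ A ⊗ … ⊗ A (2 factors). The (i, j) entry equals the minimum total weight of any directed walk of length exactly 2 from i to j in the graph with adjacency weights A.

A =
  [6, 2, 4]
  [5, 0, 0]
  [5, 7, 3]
A^⊗2 =
  [7, 2, 2]
  [5, 0, 0]
  [8, 7, 6]

Each entry (A^⊗2)_ij equals the minimum over all length-2 walks i = v_0 → v_1 → … → v_2 = j of Σ_t A[v_t][v_{t+1}]. For example, for (i, j) = (0, 2) we minimise over 3 possible intermediate vertex sequences; the minimum is 2, attained along the walk 0 → 1 → 2.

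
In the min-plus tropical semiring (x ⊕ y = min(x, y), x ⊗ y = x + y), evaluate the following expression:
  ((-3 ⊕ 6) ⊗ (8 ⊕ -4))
((-3 ⊕ 6) ⊗ (8 ⊕ -4)) = -7

Expand innermost to outermost. Recall ⊕ takes the minimum of its arguments and ⊗ takes their sum. Working out the expression ((-3 ⊕ 6) ⊗ (8 ⊕ -4)) gives -7.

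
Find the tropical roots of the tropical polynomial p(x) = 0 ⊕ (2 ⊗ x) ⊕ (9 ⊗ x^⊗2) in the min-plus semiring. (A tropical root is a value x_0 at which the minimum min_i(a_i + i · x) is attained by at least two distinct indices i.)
Roots: {-7, -2}

Each tropical root is a break point of the lower envelope of the lines y = a_i + i · x (there are 3 lines, with slopes 0, 1, ..., 2). Only the lines that attain the minimum somewhere contribute to roots; other lines are dominated. Here the surviving (envelope) indices are i = 2, i = 1, i = 0.
Intersections between consecutive envelope lines give the roots: for adjacent envelope indices i < j the intersection is x = (a_i − a_j) / (j − i). Reading off the sorted break points: {-7, -2}.
Verification: at each break x_0, at least two indices attain the minimum of min_i(a_i + i · x_0).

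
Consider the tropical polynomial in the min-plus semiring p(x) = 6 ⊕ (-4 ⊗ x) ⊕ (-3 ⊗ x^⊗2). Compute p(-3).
p(-3) = -9

A tropical monomial a ⊗ x^⊗i evaluates to a + i · x. Evaluating each term at x = -3:
  Term 0 contributes 6 + 0 · -3 = 6
  Term 1 contributes -4 + 1 · -3 = -7
  Term 2 contributes -3 + 2 · -3 = -9
p(-3) = ⊕ of these = min[6, -7, -9] = -9.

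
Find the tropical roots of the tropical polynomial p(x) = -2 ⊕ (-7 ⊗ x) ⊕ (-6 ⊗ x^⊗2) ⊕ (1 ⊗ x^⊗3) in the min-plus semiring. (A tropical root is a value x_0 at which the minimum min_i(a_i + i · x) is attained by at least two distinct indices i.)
Roots: {-7, -1, 5}

Each tropical root is a break point of the lower envelope of the lines y = a_i + i · x (there are 4 lines, with slopes 0, 1, ..., 3). Only the lines that attain the minimum somewhere contribute to roots; other lines are dominated. Here the surviving (envelope) indices are i = 3, i = 2, i = 1, i = 0.
Intersections between consecutive envelope lines give the roots: for adjacent envelope indices i < j the intersection is x = (a_i − a_j) / (j − i). Reading off the sorted break points: {-7, -1, 5}.
Verification: at each break x_0, at least two indices attain the minimum of min_i(a_i + i · x_0).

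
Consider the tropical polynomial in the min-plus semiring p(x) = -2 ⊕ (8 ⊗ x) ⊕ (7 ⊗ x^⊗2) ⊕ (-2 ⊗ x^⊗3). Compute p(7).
p(7) = -2

A tropical monomial a ⊗ x^⊗i evaluates to a + i · x. Evaluating each term at x = 7:
  Term 0 contributes -2 + 0 · 7 = -2
  Term 1 contributes 8 + 1 · 7 = 15
  Term 2 contributes 7 + 2 · 7 = 21
  Term 3 contributes -2 + 3 · 7 = 19
p(7) = ⊕ of these = min[-2, 15, 21, 19] = -2.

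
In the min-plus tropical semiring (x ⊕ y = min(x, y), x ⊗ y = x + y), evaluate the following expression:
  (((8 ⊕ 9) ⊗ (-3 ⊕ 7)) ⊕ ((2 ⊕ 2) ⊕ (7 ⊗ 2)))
(((8 ⊕ 9) ⊗ (-3 ⊕ 7)) ⊕ ((2 ⊕ 2) ⊕ (7 ⊗ 2))) = 2

Expand innermost to outermost. Recall ⊕ takes the minimum of its arguments and ⊗ takes their sum. Working out the expression (((8 ⊕ 9) ⊗ (-3 ⊕ 7)) ⊕ ((2 ⊕ 2) ⊕ (7 ⊗ 2))) gives 2.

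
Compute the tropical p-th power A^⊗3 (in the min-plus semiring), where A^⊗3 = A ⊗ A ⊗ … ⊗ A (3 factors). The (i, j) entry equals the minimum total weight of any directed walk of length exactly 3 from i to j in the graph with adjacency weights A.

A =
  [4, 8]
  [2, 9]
A^⊗3 =
  [12, 16]
  [10, 14]

Each entry (A^⊗3)_ij equals the minimum over all length-3 walks i = v_0 → v_1 → … → v_3 = j of Σ_t A[v_t][v_{t+1}]. For example, for (i, j) = (0, 1) we minimise over 4 possible intermediate vertex sequences; the minimum is 16, attained along the walk 0 → 0 → 0 → 1.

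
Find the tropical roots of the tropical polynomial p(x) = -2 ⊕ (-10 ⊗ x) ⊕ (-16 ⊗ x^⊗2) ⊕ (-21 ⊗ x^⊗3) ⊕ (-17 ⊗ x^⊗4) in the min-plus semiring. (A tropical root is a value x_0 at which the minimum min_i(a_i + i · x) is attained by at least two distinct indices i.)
Roots: {-4, 5, 6, 8}

Each tropical root is a break point of the lower envelope of the lines y = a_i + i · x (there are 5 lines, with slopes 0, 1, ..., 4). Only the lines that attain the minimum somewhere contribute to roots; other lines are dominated. Here the surviving (envelope) indices are i = 4, i = 3, i = 2, i = 1, i = 0.
Intersections between consecutive envelope lines give the roots: for adjacent envelope indices i < j the intersection is x = (a_i − a_j) / (j − i). Reading off the sorted break points: {-4, 5, 6, 8}.
Verification: at each break x_0, at least two indices attain the minimum of min_i(a_i + i · x_0).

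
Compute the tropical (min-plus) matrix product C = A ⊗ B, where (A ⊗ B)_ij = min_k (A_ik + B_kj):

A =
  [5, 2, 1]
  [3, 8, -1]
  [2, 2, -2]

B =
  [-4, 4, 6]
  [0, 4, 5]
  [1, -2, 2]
A ⊗ B =
  [1, -1, 3]
  [-1, -3, 1]
  [-2, -4, 0]

Apply the min-plus product entry-by-entry:
  C[0][0] = min over k of (A[0][0] + B[0][0] = 5 + -4 = 1, A[0][1] + B[1][0] = 2 + 0 = 2, A[0][2] + B[2][0] = 1 + 1 = 2) = 1 (attained at k = 0)
  C[0][1] = min over k of (A[0][0] + B[0][1] = 5 + 4 = 9, A[0][1] + B[1][1] = 2 + 4 = 6, A[0][2] + B[2][1] = 1 + -2 = -1) = -1 (attained at k = 2)
  C[0][2] = min over k of (A[0][0] + B[0][2] = 5 + 6 = 11, A[0][1] + B[1][2] = 2 + 5 = 7, A[0][2] + B[2][2] = 1 + 2 = 3) = 3 (attained at k = 2)
  C[1][0] = min over k of (A[1][0] + B[0][0] = 3 + -4 = -1, A[1][1] + B[1][0] = 8 + 0 = 8, A[1][2] + B[2][0] = -1 + 1 = 0) = -1 (attained at k = 0)
  C[1][1] = min over k of (A[1][0] + B[0][1] = 3 + 4 = 7, A[1][1] + B[1][1] = 8 + 4 = 12, A[1][2] + B[2][1] = -1 + -2 = -3) = -3 (attained at k = 2)
  C[1][2] = min over k of (A[1][0] + B[0][2] = 3 + 6 = 9, A[1][1] + B[1][2] = 8 + 5 = 13, A[1][2] + B[2][2] = -1 + 2 = 1) = 1 (attained at k = 2)
  C[2][0] = min over k of (A[2][0] + B[0][0] = 2 + -4 = -2, A[2][1] + B[1][0] = 2 + 0 = 2, A[2][2] + B[2][0] = -2 + 1 = -1) = -2 (attained at k = 0)
  C[2][1] = min over k of (A[2][0] + B[0][1] = 2 + 4 = 6, A[2][1] + B[1][1] = 2 + 4 = 6, A[2][2] + B[2][1] = -2 + -2 = -4) = -4 (attained at k = 2)
  C[2][2] = min over k of (A[2][0] + B[0][2] = 2 + 6 = 8, A[2][1] + B[1][2] = 2 + 5 = 7, A[2][2] + B[2][2] = -2 + 2 = 0) = 0 (attained at k = 2)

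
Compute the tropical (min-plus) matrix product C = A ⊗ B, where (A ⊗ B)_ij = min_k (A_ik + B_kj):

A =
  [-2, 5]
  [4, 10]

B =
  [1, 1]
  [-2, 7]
A ⊗ B =
  [-1, -1]
  [5, 5]

Apply the min-plus product entry-by-entry:
  C[0][0] = min over k of (A[0][0] + B[0][0] = -2 + 1 = -1, A[0][1] + B[1][0] = 5 + -2 = 3) = -1 (attained at k = 0)
  C[0][1] = min over k of (A[0][0] + B[0][1] = -2 + 1 = -1, A[0][1] + B[1][1] = 5 + 7 = 12) = -1 (attained at k = 0)
  C[1][0] = min over k of (A[1][0] + B[0][0] = 4 + 1 = 5, A[1][1] + B[1][0] = 10 + -2 = 8) = 5 (attained at k = 0)
  C[1][1] = min over k of (A[1][0] + B[0][1] = 4 + 1 = 5, A[1][1] + B[1][1] = 10 + 7 = 17) = 5 (attained at k = 0)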